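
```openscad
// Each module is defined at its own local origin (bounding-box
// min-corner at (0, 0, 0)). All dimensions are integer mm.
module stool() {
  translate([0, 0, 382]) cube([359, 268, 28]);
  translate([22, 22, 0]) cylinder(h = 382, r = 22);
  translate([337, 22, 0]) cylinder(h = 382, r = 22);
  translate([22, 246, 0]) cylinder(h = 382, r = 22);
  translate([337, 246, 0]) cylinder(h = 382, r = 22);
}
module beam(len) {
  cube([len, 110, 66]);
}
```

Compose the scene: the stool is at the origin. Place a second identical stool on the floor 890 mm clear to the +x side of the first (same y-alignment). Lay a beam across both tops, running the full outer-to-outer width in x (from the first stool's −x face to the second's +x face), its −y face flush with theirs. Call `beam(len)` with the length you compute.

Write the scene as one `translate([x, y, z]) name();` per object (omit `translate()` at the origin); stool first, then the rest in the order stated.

stool();
translate([1249, 0, 0]) stool();
translate([0, 0, 410]) beam(1608);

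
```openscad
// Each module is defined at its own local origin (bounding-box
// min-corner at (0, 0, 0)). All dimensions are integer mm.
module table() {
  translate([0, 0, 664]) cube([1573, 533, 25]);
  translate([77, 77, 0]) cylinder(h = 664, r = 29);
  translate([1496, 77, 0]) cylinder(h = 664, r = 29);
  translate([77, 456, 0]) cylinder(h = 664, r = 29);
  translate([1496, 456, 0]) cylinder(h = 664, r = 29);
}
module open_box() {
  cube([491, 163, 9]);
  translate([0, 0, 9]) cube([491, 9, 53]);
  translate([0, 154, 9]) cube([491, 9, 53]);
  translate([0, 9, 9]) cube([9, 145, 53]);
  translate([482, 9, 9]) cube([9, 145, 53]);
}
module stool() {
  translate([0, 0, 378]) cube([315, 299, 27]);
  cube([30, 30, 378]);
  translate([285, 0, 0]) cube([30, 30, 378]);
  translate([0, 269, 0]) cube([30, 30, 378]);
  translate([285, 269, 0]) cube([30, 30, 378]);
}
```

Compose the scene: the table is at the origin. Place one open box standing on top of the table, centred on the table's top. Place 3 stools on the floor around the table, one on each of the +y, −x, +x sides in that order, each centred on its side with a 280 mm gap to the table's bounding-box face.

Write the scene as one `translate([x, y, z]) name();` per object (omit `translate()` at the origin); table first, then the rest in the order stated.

table();
translate([541, 185, 689]) open_box();
translate([629, 813, 0]) stool();
translate([-595, 117, 0]) stool();
translate([1853, 117, 0]) stool();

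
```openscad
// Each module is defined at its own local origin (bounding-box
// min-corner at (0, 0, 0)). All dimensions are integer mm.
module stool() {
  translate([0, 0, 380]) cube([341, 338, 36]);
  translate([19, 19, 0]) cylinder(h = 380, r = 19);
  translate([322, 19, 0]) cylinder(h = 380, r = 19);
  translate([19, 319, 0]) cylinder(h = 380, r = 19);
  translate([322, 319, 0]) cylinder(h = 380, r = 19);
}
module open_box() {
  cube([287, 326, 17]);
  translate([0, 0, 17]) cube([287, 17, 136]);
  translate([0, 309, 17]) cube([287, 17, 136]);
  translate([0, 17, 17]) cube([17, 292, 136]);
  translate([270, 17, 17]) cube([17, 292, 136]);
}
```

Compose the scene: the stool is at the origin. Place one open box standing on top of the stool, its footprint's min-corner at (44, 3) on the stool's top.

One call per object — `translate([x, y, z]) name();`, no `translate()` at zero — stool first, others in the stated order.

stool();
translate([44, 3, 416]) open_box();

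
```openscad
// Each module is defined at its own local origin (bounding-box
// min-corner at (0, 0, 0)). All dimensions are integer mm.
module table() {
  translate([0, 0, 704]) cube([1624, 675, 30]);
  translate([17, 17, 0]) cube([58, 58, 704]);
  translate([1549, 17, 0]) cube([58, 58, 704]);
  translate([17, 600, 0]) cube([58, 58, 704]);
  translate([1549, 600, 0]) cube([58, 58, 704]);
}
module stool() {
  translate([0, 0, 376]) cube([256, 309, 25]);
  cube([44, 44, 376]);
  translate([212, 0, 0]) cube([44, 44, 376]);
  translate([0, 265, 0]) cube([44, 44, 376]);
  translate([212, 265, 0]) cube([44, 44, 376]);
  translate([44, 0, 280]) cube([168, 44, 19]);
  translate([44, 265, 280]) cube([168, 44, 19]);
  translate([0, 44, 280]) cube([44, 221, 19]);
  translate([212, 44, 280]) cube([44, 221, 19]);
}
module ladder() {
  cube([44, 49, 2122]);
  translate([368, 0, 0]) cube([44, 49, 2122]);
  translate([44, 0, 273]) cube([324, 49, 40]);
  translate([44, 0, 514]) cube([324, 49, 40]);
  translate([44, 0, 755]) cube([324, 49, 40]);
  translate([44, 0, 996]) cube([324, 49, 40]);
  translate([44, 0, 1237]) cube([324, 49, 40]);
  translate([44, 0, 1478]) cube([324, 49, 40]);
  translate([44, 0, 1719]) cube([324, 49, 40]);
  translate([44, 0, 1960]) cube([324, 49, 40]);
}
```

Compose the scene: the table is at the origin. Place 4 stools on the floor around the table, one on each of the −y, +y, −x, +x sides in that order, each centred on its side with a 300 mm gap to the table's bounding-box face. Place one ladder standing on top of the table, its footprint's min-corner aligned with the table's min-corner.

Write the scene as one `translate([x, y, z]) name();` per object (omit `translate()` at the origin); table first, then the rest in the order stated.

table();
translate([684, -609, 0]) stool();
translate([684, 975, 0]) stool();
translate([-556, 183, 0]) stool();
translate([1924, 183, 0]) stool();
translate([0, 0, 734]) ladder();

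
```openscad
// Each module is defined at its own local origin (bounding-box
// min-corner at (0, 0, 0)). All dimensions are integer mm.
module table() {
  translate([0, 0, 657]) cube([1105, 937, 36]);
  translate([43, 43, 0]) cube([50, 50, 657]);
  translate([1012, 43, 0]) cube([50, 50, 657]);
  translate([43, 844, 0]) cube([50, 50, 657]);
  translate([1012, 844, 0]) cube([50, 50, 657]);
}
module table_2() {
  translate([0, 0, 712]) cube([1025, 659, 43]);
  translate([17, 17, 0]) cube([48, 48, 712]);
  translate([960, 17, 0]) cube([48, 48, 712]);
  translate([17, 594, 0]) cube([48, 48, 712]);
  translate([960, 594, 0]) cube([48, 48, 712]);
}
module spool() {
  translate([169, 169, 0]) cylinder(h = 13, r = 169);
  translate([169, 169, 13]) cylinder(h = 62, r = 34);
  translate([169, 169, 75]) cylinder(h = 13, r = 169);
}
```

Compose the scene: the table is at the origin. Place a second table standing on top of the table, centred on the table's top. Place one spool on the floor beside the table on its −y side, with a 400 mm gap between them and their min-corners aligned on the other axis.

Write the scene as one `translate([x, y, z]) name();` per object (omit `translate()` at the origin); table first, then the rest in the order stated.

table();
translate([40, 139, 693]) table_2();
translate([0, -738, 0]) spool();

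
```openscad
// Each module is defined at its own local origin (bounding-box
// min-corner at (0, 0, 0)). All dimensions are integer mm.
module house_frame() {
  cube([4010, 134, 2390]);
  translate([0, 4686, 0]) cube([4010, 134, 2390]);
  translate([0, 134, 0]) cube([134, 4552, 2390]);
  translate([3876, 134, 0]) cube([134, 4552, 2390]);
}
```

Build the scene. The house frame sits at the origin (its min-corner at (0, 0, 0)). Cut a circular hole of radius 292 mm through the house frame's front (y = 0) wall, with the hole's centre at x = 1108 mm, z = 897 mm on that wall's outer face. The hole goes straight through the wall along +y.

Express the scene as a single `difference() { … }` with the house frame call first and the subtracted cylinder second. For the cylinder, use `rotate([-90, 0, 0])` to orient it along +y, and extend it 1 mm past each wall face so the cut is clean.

difference() {
  house_frame();
  translate([1108, -1, 897]) rotate([-90, 0, 0]) cylinder(h = 136, r = 292);
}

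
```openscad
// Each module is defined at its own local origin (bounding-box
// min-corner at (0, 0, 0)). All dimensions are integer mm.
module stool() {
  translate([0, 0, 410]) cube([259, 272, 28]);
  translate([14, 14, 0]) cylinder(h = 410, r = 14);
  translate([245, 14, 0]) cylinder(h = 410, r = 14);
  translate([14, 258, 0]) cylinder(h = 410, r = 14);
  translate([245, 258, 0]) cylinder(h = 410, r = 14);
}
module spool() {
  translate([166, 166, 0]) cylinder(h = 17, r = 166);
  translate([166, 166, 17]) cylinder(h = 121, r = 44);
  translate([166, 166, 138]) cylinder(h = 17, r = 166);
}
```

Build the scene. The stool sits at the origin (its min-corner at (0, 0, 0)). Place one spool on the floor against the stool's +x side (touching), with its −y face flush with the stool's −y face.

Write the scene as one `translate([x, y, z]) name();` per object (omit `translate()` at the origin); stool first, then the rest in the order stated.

stool();
translate([259, 0, 0]) spool();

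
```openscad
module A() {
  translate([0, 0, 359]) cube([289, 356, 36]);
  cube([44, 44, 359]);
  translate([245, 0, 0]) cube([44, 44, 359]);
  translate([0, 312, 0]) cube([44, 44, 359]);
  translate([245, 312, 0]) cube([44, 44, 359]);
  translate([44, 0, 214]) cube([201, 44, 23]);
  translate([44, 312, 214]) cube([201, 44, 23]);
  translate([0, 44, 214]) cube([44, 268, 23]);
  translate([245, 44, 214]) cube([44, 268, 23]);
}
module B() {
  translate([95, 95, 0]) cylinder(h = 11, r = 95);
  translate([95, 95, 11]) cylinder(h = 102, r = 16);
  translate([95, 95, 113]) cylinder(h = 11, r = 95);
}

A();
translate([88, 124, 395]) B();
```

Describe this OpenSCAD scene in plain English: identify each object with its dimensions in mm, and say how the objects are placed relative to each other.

A is a four-legged stool. The seat is 289×356 mm, 36 mm thick, top at z = 395 mm. It stands on four square legs, each 44×44 mm in cross-section, from z = 0 to the seat underside, each flush with a corner of the seat. Four stretchers, 44 mm wide and 23 mm tall, connect adjacent legs with their undersides at z = 214 mm, each running between the inner faces of the legs it joins and aligned with the legs' outer faces on the other axis.

B is a spool: two coaxial disc flanges of radius 95 mm and thickness 11 mm, joined by a core cylinder of radius 16 mm and height 102 mm. The lower flange rests on z = 0 and the three cylinders share a vertical axis.

The spool is on top of the stool.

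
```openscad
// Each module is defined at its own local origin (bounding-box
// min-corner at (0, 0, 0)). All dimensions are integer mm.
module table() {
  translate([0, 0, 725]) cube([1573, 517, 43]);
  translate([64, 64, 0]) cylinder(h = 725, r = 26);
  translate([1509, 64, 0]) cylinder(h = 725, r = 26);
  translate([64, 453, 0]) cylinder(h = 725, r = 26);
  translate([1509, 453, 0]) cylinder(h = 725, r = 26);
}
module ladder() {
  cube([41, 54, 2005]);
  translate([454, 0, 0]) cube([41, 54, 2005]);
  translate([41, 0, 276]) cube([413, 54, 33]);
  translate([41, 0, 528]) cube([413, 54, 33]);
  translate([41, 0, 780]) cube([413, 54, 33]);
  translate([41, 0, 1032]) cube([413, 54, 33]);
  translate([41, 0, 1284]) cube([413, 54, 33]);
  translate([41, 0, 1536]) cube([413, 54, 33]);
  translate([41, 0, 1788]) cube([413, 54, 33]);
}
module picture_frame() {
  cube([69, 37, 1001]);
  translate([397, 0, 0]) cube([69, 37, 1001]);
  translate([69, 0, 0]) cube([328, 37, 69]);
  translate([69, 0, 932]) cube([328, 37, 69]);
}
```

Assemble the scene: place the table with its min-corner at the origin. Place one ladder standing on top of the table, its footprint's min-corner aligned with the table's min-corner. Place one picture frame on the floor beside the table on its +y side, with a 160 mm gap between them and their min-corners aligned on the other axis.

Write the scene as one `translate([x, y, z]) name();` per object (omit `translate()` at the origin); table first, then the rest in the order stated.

table();
translate([0, 0, 768]) ladder();
translate([0, 677, 0]) picture_frame();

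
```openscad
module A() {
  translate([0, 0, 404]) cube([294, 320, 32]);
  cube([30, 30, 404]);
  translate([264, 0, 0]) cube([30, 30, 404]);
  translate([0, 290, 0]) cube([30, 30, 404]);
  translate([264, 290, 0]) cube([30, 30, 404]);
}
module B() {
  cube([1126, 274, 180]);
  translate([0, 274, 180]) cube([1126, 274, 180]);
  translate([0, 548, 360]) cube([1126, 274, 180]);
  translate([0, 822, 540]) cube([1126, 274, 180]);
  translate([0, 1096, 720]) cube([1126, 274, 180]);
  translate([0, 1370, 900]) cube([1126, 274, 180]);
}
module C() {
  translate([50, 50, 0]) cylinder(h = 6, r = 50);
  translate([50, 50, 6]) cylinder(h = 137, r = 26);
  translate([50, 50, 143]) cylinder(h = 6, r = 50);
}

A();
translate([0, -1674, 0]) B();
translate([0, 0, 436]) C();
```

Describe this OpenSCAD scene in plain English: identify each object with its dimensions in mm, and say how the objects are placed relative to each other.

A is a simple wooden stool: a rectangular seat 294 mm (x) by 320 mm (y), 32 mm thick, top face at z = 436 mm, on four square legs, each 30×30 mm in cross-section. The legs rest on z = 0, each flush with a corner of the seat.

B is a straight staircase of 6 solid steps. Each step is 1126 mm wide (x), 274 mm deep (y, the going) and 180 mm tall (the rise). The first step rests on the floor; each subsequent step sits one going further in +y and one rise higher in +z, directly behind and above the previous step with no overlap.

C is a spool: two coaxial disc flanges of radius 50 mm and thickness 6 mm, joined by a core cylinder of radius 26 mm and height 137 mm. The lower flange rests on z = 0 and the three cylinders share a vertical axis.

The staircase is on the floor beside the stool on its −y side. The spool is on top of the stool.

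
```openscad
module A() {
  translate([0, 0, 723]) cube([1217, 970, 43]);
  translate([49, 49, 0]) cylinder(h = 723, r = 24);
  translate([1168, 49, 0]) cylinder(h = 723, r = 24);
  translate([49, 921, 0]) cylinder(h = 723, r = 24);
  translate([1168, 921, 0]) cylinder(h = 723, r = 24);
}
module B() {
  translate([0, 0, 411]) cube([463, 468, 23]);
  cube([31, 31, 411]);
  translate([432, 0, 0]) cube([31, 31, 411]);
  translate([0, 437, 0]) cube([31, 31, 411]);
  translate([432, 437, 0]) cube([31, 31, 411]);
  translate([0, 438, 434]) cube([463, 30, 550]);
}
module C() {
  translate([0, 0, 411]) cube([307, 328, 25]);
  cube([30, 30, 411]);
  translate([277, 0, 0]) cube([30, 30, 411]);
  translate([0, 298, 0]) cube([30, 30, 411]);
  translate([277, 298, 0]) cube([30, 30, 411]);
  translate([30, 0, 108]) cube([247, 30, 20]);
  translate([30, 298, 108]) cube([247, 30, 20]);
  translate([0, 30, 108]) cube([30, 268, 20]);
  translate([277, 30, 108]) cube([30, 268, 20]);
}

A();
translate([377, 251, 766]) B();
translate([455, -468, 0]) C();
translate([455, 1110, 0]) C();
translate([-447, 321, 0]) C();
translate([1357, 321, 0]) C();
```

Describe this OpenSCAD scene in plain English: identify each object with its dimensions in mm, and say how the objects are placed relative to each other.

A is a table with a 1217×970 mm rectangular top, 43 mm thick, top surface at z = 766 mm, supported by four round legs of 48 mm diameter, each leg's bounding box inset 25 mm from the nearest pair of top edges, running from the floor.

B is a chair: 463×468 mm seat, 23 mm thick, top at z = 434 mm, on four 31 mm square corner legs flush with the seat edges. A 30 mm thick backrest slab spans the full seat width, extending 550 mm above the seat top, its back face flush with the seat's +y edge.

C is a simple wooden stool: a rectangular seat 307 mm (x) by 328 mm (y), 25 mm thick, top face at z = 436 mm, on four square legs, each 30×30 mm in cross-section. The legs rest on z = 0, each flush with a corner of the seat. Four stretchers, 30 mm wide and 20 mm tall, connect adjacent legs with their undersides at z = 108 mm, each running between the inner faces of the legs it joins and aligned with the legs' outer faces on the other axis.

The chair is on top of the table, centred. Four stools sit around the table at the −y, +y, −x, +x sides.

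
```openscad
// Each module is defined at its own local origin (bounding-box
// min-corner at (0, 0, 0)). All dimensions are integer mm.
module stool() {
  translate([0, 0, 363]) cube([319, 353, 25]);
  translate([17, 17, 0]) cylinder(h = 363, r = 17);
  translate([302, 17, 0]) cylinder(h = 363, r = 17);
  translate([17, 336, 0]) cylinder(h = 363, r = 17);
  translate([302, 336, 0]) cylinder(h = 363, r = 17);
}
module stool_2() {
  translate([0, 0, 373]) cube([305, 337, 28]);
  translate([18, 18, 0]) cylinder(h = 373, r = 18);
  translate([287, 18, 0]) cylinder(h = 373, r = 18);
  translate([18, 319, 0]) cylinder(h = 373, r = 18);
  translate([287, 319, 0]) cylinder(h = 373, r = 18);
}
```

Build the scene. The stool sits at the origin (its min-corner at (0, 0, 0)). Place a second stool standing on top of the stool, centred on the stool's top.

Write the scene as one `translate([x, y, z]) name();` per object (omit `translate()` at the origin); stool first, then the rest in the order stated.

stool();
translate([7, 8, 388]) stool_2();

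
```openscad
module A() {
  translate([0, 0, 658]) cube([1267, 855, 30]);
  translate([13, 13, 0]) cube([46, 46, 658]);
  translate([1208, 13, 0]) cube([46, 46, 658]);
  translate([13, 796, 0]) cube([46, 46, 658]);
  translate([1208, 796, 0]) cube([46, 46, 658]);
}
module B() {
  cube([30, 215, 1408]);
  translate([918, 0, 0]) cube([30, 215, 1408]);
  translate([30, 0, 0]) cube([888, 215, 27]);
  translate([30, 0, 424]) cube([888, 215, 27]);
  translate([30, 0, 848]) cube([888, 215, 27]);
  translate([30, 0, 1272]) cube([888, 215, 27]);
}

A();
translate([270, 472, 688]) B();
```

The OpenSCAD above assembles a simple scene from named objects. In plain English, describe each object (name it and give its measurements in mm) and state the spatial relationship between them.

A is a table: top 1267 mm (x) × 855 mm (y), 30 mm thick, upper face at z = 688 mm, on four 46×46 mm square legs, each inset 13 mm from the nearest pair of top edges, running from z = 0 to the bottom of the top.

B is an open bookshelf. Two side panels, each 30 mm thick, 215 mm deep and 1408 mm tall, stand 948 mm apart (outside-to-outside). Between them sit 4 shelves, each 27 mm thick and 215 mm deep, spanning the full gap between the sides. The bottom shelf rests on the floor (its underside at z = 0) and the clear gap between one shelf's top and the next shelf's underside is 397 mm.

The bookshelf is on top of the table.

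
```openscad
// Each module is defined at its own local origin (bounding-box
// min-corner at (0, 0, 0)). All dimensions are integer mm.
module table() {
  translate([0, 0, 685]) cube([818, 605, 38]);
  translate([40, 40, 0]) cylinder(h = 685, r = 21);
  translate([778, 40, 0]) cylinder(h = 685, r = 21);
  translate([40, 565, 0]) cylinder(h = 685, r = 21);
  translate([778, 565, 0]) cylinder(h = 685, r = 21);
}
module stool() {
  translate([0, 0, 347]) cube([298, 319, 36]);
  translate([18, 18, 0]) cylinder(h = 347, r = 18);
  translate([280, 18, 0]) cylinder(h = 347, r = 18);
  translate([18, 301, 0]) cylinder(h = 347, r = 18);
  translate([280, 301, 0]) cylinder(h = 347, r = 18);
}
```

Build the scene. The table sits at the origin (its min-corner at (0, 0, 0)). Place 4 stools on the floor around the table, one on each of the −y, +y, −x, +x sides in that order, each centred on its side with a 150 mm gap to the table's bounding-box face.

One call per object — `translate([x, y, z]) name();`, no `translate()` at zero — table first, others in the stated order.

table();
translate([260, -469, 0]) stool();
translate([260, 755, 0]) stool();
translate([-448, 143, 0]) stool();
translate([968, 143, 0]) stool();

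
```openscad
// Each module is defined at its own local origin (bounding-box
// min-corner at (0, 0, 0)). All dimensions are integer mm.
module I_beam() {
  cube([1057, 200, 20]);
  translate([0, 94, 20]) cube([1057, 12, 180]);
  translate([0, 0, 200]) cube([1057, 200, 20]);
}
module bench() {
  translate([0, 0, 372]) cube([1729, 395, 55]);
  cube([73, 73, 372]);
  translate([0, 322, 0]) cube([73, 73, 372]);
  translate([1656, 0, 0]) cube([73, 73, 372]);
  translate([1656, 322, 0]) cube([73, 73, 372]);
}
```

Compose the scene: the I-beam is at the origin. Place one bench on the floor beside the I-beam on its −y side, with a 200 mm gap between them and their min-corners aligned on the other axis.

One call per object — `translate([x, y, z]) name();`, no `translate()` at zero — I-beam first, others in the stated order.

I_beam();
translate([0, -595, 0]) bench();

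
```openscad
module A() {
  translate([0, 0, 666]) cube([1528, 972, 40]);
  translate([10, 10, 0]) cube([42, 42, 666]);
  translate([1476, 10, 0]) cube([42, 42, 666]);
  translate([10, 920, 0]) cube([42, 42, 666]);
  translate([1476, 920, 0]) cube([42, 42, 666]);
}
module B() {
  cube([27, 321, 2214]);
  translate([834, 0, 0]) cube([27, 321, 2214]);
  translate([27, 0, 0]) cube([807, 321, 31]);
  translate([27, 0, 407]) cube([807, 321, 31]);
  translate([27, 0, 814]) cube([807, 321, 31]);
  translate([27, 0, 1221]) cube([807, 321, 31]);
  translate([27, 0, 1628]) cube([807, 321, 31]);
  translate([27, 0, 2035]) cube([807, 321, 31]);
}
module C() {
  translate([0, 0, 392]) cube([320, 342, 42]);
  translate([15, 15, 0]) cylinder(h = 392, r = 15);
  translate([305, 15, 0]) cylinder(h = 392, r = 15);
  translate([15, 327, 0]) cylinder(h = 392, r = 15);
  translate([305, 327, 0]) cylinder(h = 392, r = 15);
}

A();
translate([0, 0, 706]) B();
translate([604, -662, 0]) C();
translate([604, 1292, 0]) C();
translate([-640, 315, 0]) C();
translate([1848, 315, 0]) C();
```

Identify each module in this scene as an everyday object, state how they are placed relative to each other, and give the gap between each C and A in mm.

A is a table. B is a bookshelf. C is a stool. The bookshelf is on top of the table. Four stools sit around the table at the −y, +y, −x, +x sides. The gap between each stool and the table is 320 mm.

Each stool's nearest face is 320 mm from the table's bounding box.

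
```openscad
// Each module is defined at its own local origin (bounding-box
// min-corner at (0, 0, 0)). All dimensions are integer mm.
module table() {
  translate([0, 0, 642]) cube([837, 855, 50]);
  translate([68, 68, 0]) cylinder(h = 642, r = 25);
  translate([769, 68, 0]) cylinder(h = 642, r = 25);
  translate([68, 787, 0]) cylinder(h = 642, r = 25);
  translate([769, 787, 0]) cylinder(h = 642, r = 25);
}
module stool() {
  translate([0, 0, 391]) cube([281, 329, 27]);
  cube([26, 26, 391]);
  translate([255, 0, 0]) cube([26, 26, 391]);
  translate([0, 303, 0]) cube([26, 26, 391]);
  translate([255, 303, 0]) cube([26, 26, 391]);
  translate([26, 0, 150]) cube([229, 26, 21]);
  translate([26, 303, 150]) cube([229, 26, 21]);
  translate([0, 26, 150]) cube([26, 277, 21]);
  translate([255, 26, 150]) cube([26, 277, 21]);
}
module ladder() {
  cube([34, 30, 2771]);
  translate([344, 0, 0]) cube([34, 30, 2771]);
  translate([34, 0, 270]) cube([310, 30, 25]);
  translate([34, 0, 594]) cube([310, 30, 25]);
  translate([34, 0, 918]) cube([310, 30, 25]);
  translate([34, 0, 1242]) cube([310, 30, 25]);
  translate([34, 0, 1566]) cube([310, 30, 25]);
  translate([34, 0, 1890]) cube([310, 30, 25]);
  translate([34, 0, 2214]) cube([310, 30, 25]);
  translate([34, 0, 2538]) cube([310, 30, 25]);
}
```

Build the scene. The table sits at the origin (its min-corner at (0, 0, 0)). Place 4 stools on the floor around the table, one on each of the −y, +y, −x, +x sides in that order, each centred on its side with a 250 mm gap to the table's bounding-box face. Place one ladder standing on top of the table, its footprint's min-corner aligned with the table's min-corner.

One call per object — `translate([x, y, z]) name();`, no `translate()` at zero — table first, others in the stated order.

table();
translate([278, -579, 0]) stool();
translate([278, 1105, 0]) stool();
translate([-531, 263, 0]) stool();
translate([1087, 263, 0]) stool();
translate([0, 0, 692]) ladder();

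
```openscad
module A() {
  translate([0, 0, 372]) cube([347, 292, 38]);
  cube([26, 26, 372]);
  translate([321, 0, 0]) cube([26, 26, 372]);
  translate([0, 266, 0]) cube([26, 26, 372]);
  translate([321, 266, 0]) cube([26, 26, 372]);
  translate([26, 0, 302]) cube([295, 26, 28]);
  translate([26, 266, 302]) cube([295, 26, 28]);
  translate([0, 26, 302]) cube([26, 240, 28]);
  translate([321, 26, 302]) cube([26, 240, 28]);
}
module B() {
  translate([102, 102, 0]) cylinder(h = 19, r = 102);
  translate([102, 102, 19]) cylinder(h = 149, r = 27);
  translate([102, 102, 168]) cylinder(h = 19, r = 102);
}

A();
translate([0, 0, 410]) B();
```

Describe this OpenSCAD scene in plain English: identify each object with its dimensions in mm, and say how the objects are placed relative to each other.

A is a four-legged stool. The seat is 347×292 mm, 38 mm thick, top at z = 410 mm. It stands on four square legs, each 26×26 mm in cross-section, from z = 0 to the seat underside, each flush with a corner of the seat. Four stretchers, 26 mm wide and 28 mm tall, connect adjacent legs with their undersides at z = 302 mm, each running between the inner faces of the legs it joins and aligned with the legs' outer faces on the other axis.

B is a spool: two coaxial disc flanges of radius 102 mm and thickness 19 mm, joined by a core cylinder of radius 27 mm and height 149 mm. The lower flange rests on z = 0 and the three cylinders share a vertical axis.

The spool is on top of the stool.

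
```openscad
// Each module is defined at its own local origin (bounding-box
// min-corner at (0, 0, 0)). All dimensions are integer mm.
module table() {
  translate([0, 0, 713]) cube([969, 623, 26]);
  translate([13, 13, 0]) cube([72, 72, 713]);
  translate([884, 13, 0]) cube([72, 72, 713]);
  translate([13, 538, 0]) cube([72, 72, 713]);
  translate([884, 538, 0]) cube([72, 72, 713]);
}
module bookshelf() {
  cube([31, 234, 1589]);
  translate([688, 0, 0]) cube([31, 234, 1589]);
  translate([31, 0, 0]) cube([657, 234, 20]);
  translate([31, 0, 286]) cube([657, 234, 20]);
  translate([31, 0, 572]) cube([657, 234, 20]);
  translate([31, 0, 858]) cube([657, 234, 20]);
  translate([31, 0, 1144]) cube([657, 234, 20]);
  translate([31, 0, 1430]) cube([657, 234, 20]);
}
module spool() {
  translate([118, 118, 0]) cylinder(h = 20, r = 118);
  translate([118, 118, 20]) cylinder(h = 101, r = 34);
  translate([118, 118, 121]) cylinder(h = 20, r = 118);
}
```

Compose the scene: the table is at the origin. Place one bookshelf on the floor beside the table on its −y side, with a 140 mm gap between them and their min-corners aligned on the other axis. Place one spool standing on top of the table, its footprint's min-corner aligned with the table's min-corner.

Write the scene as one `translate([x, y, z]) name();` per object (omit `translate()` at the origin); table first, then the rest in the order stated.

table();
translate([0, -374, 0]) bookshelf();
translate([0, 0, 739]) spool();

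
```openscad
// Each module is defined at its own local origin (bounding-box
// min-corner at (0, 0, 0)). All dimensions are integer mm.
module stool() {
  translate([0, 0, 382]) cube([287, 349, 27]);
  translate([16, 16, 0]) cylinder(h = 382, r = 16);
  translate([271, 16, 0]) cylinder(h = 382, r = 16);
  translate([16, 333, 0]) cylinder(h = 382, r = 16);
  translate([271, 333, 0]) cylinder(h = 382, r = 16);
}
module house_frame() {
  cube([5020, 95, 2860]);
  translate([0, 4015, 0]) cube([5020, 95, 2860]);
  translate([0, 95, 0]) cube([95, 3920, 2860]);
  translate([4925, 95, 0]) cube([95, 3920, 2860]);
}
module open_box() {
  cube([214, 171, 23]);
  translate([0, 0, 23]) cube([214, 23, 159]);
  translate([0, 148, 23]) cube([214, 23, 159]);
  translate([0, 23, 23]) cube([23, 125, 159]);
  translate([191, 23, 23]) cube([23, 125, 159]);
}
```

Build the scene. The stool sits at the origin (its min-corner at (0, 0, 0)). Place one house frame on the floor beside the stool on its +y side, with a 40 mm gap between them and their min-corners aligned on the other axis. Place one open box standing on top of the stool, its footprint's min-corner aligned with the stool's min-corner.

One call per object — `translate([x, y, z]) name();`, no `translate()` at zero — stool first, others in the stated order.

stool();
translate([0, 389, 0]) house_frame();
translate([0, 0, 409]) open_box();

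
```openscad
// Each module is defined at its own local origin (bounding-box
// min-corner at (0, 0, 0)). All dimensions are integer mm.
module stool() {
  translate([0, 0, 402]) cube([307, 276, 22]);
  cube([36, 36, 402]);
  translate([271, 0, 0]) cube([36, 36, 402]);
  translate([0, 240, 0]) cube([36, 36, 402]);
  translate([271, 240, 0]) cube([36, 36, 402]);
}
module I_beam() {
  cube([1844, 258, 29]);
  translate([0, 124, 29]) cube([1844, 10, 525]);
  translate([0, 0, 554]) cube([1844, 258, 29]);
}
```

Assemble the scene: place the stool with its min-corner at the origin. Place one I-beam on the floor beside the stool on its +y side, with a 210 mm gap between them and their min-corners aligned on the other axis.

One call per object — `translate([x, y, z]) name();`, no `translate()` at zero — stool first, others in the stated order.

stool();
translate([0, 486, 0]) I_beam();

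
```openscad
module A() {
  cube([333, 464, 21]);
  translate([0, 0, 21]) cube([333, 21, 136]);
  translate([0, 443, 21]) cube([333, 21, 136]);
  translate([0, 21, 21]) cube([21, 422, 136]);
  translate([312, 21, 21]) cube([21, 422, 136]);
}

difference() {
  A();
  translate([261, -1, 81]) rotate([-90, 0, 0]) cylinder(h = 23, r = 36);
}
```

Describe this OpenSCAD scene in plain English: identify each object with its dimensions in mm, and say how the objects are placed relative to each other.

A is an open-topped rectangular box: outside dimensions 333×464×157 mm, with a uniform wall and base thickness of 21 mm. The base is a full 333×464 slab on the floor; four walls sit on top of the base. The front and back walls (the −y and +y sides) span the full width; the two side walls fit between them.

The open box has a circular hole of radius 36 mm through its front wall, centred at (x = 261, z = 81).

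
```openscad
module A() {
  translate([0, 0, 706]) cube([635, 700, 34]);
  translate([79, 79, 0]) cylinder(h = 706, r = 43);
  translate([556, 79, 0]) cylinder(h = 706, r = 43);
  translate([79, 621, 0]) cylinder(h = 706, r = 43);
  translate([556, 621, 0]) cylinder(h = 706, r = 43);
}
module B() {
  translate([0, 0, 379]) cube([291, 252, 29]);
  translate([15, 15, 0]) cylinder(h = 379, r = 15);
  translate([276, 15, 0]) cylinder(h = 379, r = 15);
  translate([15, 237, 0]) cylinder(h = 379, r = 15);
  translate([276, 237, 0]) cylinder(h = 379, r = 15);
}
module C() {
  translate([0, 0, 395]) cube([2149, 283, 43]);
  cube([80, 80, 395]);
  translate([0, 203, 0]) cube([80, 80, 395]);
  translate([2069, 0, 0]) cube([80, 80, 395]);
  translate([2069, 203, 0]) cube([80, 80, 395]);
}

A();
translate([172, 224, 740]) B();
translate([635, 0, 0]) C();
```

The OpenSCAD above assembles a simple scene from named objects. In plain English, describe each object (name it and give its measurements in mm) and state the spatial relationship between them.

A is a table with a 635×700 mm rectangular top, 34 mm thick, top surface at z = 740 mm, supported by four round legs of 86 mm diameter, each leg's bounding box inset 36 mm from the nearest pair of top edges, running from the floor.

B is a simple wooden stool: a rectangular seat 291 mm (x) by 252 mm (y), 29 mm thick, top face at z = 408 mm, on four round legs, each 30 mm in diameter. The legs rest on z = 0, each leg's axis is inset half a diameter from the nearest pair of seat edges (so the leg's bounding box is flush with the corner).

C is a bench: a 2149×283 mm seat slab, 43 mm thick, top at z = 438 mm, on four 80×80 mm square legs flush with the seat corners and standing on z = 0.

The stool is on top of the table, centred. The bench is against the table's +x side, with their −y faces flush.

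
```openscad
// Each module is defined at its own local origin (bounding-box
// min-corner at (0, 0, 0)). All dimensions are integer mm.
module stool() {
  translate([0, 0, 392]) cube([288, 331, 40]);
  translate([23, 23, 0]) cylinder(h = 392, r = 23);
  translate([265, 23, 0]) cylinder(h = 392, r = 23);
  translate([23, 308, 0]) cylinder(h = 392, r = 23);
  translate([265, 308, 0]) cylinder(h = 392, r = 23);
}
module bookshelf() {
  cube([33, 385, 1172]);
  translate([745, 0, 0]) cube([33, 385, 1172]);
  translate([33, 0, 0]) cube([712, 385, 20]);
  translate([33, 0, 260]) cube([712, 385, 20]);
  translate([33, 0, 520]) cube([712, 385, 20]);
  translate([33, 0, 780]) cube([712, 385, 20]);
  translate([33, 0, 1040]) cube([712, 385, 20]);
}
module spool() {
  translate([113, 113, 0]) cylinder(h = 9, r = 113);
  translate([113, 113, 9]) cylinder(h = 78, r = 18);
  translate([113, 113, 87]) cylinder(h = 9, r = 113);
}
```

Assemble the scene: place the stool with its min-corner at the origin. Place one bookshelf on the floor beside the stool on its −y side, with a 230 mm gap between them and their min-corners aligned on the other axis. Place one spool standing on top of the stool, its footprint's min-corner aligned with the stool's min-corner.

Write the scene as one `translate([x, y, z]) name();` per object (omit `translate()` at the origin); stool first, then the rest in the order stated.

stool();
translate([0, -615, 0]) bookshelf();
translate([0, 0, 432]) spool();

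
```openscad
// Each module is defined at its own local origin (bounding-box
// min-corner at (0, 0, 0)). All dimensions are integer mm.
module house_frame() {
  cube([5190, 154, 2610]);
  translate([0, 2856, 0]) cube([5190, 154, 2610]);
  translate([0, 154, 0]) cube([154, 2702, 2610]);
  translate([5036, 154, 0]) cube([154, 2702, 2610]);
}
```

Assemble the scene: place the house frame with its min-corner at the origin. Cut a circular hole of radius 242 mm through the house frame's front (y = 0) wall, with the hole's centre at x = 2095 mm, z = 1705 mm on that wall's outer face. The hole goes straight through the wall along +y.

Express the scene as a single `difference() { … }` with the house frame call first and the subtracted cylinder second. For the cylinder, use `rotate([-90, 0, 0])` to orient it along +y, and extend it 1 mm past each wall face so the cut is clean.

difference() {
  house_frame();
  translate([2095, -1, 1705]) rotate([-90, 0, 0]) cylinder(h = 156, r = 242);
}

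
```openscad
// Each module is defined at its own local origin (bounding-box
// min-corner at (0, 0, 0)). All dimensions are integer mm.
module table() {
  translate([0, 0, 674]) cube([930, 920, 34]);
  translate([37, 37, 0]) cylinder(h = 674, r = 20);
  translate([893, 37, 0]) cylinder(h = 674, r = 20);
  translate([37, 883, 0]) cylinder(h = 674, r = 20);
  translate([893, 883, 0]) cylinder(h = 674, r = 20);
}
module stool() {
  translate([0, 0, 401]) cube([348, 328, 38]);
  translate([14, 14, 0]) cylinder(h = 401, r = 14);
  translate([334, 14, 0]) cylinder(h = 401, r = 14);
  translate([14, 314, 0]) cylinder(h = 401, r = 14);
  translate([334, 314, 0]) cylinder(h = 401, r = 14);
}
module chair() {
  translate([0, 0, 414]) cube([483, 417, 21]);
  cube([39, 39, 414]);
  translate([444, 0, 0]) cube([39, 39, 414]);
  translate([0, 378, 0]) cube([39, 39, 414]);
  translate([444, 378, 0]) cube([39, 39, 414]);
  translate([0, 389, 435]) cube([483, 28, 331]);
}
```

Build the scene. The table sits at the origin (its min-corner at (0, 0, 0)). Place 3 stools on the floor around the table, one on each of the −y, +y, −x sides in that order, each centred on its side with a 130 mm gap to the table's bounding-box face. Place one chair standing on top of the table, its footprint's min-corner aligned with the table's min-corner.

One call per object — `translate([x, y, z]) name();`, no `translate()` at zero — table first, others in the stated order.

table();
translate([291, -458, 0]) stool();
translate([291, 1050, 0]) stool();
translate([-478, 296, 0]) stool();
translate([0, 0, 708]) chair();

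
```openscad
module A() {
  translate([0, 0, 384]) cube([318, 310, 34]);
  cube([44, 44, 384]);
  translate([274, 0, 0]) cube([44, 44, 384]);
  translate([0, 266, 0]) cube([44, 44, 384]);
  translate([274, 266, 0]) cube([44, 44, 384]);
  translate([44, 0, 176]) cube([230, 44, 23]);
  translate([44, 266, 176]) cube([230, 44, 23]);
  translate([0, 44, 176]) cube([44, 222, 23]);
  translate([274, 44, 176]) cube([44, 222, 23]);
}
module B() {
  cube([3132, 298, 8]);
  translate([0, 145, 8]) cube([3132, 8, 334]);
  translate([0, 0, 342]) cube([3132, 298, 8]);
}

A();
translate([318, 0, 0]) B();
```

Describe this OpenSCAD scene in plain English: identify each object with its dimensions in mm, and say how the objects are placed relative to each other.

A is a simple wooden stool: a rectangular seat 318 mm (x) by 310 mm (y), 34 mm thick, top face at z = 418 mm, on four square legs, each 44×44 mm in cross-section. The legs rest on z = 0, each flush with a corner of the seat. Four stretchers, 44 mm wide and 23 mm tall, connect adjacent legs with their undersides at z = 176 mm, each running between the inner faces of the legs it joins and aligned with the legs' outer faces on the other axis.

B is an I-beam lying along x, 3132 mm long. Overall section height 350 mm. Two flanges 298 mm wide (y) and 8 mm thick, one on the floor and one at the top; a web 8 mm thick runs between them, centred on the flange width.

The I-beam is against the stool's +x side, with their −y faces flush.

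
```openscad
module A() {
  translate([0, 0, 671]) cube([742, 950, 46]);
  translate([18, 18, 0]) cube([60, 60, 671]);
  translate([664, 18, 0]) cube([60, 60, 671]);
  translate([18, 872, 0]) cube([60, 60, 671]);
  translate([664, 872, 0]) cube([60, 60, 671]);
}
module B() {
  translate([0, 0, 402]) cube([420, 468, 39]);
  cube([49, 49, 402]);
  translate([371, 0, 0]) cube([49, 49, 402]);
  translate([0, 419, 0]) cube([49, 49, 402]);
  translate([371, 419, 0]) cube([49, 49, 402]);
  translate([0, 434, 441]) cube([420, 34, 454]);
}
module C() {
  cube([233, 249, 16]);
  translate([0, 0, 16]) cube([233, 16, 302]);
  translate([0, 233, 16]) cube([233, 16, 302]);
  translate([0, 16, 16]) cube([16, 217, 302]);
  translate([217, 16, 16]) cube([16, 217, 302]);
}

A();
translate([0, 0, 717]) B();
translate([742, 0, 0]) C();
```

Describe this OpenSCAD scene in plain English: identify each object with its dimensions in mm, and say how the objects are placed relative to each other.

A is a table with a 742×950 mm rectangular top, 46 mm thick, top surface at z = 717 mm, supported by four 60×60 mm square legs, each inset 18 mm from the nearest pair of top edges, running from the floor.

B is a chair: 420×468 mm seat, 39 mm thick, top at z = 441 mm, on four 49 mm square corner legs flush with the seat edges. A 34 mm thick backrest slab spans the full seat width, extending 454 mm above the seat top, its back face flush with the seat's +y edge.

C is an open storage box with external size 233×249×318 mm and wall thickness 16 mm (the base is also 16 mm thick). The base covers the whole footprint; the four walls stand on the base, with the y-facing walls full-width and the x-facing walls fitting between their inner faces.

The chair is on top of the table. The open box is against the table's +x side, with their −y faces flush.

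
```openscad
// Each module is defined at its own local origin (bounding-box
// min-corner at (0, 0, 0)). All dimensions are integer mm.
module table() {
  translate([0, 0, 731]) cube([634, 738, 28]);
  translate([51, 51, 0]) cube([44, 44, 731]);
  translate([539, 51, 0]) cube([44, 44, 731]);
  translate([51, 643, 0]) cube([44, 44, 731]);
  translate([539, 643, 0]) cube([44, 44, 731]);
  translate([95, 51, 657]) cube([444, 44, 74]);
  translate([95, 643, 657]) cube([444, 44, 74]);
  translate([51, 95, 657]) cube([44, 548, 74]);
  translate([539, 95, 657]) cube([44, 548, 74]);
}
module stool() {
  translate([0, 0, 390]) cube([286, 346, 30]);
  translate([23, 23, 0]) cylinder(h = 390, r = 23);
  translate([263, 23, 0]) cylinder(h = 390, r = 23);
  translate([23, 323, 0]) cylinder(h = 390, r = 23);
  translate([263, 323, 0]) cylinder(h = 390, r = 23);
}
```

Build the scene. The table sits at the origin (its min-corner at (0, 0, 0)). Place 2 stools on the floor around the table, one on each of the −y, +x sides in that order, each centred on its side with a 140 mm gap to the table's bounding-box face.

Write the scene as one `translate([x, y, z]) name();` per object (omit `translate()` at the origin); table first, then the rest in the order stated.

table();
translate([174, -486, 0]) stool();
translate([774, 196, 0]) stool();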